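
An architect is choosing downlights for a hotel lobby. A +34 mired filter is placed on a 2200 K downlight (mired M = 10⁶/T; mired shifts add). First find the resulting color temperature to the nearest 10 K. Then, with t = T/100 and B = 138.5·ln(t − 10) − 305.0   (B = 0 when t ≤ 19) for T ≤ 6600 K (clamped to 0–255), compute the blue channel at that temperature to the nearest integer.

M_in = 10⁶/2200 = 454.55; M_out = 454.55 + (+34) = 488.55.
T_out = 10⁶/488.55 = 2046.9 K → 2050 K; t = 20.5.
B = 138.5·ln(20.5 − 10) − 305.0 = 138.5·ln 10.5 − 305.0 = 138.5·2.3514 − 305.0 = 20.665.
Rounded: 21.

21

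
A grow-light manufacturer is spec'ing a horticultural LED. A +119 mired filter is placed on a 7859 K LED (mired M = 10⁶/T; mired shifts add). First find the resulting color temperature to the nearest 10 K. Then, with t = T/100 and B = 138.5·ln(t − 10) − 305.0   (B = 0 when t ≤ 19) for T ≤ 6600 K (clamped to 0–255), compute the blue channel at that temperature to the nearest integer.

M_in = 10⁶/7859 = 127.24; M_out = 127.24 + (+119) = 246.24.
T_out = 10⁶/246.24 = 4061.0 K → 4060 K; t = 40.6.
B = 138.5·ln(40.6 − 10) − 305.0 = 138.5·ln 30.6 − 305.0 = 138.5·3.4210 − 305.0 = 168.809.
Rounded: 169.

169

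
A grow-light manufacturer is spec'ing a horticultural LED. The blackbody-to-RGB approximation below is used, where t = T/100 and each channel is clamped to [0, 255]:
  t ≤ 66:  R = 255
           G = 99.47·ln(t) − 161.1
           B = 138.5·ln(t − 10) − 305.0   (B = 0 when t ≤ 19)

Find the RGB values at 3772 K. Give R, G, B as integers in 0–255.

R=255, G=200, B=155

t = 3772/100 = 37.72; the t ≤ 66 branch applies.
R = 255 by definition for t ≤ 66.
G = 99.47·ln 37.72 − 161.1 = 99.47·3.6302 − 161.1 = 199.995.
B = 138.5·ln(37.72 − 10) − 305.0 = 138.5·ln 27.72 − 305.0 = 138.5·3.3222 − 305.0 = 155.118.
Rounded: (255, 200, 155).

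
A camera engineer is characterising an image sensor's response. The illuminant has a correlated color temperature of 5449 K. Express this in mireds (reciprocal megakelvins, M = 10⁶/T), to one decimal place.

M = 10⁶ / 5449 = 183.520 → 183.5 mireds.

183.5 mireds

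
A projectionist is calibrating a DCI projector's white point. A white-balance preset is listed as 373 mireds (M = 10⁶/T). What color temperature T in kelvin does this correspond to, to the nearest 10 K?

T = 10⁶ / 373 = 2680.97 K → 2680 K.

2680 K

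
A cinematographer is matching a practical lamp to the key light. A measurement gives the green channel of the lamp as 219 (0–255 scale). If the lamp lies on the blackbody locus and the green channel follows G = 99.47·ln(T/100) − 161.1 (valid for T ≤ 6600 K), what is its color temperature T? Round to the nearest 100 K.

ln t = (219 + 161.1) / 99.47 = 3.8213.
t = e^3.8213 = 45.661.
T = 100·t = 4566 K → 4600 K to the nearest 100 K.

4600 K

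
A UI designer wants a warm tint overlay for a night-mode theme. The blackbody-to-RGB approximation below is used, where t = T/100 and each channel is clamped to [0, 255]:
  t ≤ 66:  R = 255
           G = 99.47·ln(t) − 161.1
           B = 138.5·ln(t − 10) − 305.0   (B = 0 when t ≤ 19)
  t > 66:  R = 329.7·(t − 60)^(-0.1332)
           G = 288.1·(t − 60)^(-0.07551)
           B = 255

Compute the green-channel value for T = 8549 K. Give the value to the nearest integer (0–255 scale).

t = 8549/100 = 85.49; the t > 66 branch applies.
G = 288.1·(85.49 − 60)^(-0.07551) = 288.1·25.49^(-0.07551) = 288.1·0.78308 = 225.605.
Rounded: 226.

226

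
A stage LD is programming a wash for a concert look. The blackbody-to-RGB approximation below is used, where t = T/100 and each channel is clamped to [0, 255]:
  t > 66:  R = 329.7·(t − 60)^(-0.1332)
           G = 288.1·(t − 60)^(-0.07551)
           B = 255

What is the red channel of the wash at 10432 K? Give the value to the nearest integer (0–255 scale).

t = 10432/100 = 104.32; the t > 66 branch applies.
R = 329.7·(104.32 − 60)^(-0.1332) = 329.7·44.32^(-0.1332) = 329.7·0.60349 = 198.972.
Rounded: 199.

199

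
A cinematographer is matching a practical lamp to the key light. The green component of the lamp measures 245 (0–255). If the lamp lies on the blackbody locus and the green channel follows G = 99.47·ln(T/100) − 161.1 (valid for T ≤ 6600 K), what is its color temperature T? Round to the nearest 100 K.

5900 K

ln t = (245 + 161.1) / 99.47 = 4.0826.
t = e^4.0826 = 59.302.
T = 100·t = 5930 K → 5900 K to the nearest 100 K.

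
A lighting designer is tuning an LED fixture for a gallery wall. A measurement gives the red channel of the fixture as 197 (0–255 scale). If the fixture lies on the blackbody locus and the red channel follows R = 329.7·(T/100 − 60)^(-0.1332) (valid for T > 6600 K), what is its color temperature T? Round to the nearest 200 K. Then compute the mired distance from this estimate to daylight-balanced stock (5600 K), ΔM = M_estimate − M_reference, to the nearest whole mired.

-86 mireds

(t − 60)^(-0.1332) = 197/329.7 = 0.59751.
t − 60 = 0.59751^(1/-0.1332) = 0.59751^(-7.508) = 47.761, so t = 107.761.
T = 100·t = 10776 K → 10800 K to the nearest 200 K.
M_estimate = 10⁶/10800 = 92.59; M_reference = 10⁶/5600 = 178.57.
ΔM = 92.59 − 178.57 = -85.98 → -86 mireds.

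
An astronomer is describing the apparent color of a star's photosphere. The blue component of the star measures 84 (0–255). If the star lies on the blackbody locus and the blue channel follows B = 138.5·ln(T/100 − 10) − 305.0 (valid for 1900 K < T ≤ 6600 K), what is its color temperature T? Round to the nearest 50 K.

2650 K

ln(t − 10) = (84 + 305.0) / 138.5 = 2.8087.
t − 10 = e^2.8087 = 16.588, so t = 26.588.
T = 100·t = 2659 K → 2650 K to the nearest 50 K.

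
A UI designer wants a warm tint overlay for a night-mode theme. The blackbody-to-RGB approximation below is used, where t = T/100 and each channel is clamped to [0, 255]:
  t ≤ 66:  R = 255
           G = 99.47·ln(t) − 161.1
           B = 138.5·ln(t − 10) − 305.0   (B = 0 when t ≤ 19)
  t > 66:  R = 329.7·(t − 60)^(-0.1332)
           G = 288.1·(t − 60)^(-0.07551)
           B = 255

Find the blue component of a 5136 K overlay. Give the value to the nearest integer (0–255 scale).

211

t = 5136/100 = 51.36; the t ≤ 66 branch applies.
B = 138.5·ln(51.36 − 10) − 305.0 = 138.5·ln 41.36 − 305.0 = 138.5·3.7223 − 305.0 = 210.541.
Rounded: 211.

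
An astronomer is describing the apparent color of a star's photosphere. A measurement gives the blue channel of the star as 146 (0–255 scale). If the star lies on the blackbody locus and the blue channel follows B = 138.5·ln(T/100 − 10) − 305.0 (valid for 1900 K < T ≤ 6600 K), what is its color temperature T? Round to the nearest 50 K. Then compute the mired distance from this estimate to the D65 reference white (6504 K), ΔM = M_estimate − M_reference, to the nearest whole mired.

+124 mireds

ln(t − 10) = (146 + 305.0) / 138.5 = 3.2563.
t − 10 = e^3.2563 = 25.954, so t = 35.954.
T = 100·t = 3595 K → 3600 K to the nearest 50 K.
M_estimate = 10⁶/3600 = 277.78; M_reference = 10⁶/6504 = 153.75.
ΔM = 277.78 − 153.75 = 124.03 → +124 mireds.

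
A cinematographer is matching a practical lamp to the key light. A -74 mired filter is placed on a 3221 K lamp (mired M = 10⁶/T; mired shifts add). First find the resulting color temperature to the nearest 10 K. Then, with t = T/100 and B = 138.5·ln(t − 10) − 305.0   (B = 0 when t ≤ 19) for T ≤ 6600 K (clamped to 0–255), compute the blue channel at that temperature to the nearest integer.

176

M_in = 10⁶/3221 = 310.46; M_out = 310.46 + (-74) = 236.46.
T_out = 10⁶/236.46 = 4229.0 K → 4230 K; t = 42.3.
B = 138.5·ln(42.3 − 10) − 305.0 = 138.5·ln 32.3 − 305.0 = 138.5·3.4751 − 305.0 = 176.297.
Rounded: 176.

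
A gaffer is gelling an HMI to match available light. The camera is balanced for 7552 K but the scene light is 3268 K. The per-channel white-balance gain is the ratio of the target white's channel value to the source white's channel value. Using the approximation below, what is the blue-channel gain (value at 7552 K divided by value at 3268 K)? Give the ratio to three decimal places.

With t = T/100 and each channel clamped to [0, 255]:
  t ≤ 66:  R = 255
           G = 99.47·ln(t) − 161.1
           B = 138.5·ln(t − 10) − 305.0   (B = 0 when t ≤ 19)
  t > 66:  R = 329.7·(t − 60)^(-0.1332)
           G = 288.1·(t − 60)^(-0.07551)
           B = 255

At 3268 K (t = 32.68):
  B = 138.5·ln(32.68 − 10) − 305.0 = 138.5·ln 22.68 − 305.0 = 138.5·3.1215 − 305.0 = 127.325.
At 7552 K (t = 75.52):
  B = 255 by definition for t > 66.
Gain = 255.000 / 127.325 = 2.0027 → 2.003.

2.003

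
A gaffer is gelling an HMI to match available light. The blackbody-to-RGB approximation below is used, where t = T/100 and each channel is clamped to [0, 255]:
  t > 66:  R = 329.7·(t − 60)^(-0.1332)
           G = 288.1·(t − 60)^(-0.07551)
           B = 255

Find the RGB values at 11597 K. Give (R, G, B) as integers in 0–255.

(193, 213, 255)

t = 11597/100 = 115.97; the t > 66 branch applies.
R = 329.7·(115.97 − 60)^(-0.1332) = 329.7·55.97^(-0.1332) = 329.7·0.58502 = 192.882.
G = 288.1·(115.97 − 60)^(-0.07551) = 288.1·55.97^(-0.07551) = 288.1·0.73792 = 212.596.
B = 255 by definition for t > 66.
Rounded: (193, 213, 255).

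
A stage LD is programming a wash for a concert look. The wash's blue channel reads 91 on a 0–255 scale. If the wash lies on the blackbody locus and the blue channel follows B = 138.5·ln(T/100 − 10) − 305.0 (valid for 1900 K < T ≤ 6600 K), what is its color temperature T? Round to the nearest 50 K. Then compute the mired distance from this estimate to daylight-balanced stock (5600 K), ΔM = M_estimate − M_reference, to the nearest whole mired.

ln(t − 10) = (91 + 305.0) / 138.5 = 2.8592.
t − 10 = e^2.8592 = 17.448, so t = 27.448.
T = 100·t = 2745 K → 2750 K to the nearest 50 K.
M_estimate = 10⁶/2750 = 363.64; M_reference = 10⁶/5600 = 178.57.
ΔM = 363.64 − 178.57 = 185.06 → +185 mireds.

+185 mireds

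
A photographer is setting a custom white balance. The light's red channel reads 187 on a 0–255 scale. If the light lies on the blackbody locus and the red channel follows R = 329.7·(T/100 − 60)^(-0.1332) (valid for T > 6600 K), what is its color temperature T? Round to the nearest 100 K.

(t − 60)^(-0.1332) = 187/329.7 = 0.56718.
t − 60 = 0.56718^(1/-0.1332) = 0.56718^(-7.508) = 70.620, so t = 130.620.
T = 100·t = 13062 K → 13100 K to the nearest 100 K.

13100 K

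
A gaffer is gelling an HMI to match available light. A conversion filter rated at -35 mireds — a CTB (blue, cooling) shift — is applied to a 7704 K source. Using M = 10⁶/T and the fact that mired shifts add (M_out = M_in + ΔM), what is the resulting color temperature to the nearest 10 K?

M_in = 10⁶/7704 = 129.80 mireds.
M_out = 129.80 + (-35) = 94.80 mireds.
T_out = 10⁶/94.80 = 10548.2 K → 10550 K.

10550 K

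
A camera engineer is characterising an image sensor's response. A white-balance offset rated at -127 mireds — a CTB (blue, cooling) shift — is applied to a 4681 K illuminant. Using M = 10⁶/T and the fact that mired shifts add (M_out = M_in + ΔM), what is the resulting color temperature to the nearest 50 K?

M_in = 10⁶/4681 = 213.63 mireds.
M_out = 213.63 + (-127) = 86.63 mireds.
T_out = 10⁶/86.63 = 11543.4 K → 11550 K.

11550 K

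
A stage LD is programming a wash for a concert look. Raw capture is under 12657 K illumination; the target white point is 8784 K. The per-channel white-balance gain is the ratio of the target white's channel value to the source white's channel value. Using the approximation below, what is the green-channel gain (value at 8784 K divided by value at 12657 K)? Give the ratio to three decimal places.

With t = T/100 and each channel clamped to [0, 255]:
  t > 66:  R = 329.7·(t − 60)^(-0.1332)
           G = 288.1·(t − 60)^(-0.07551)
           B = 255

1.068

At 12657 K (t = 126.57):
  G = 288.1·(126.57 − 60)^(-0.07551) = 288.1·66.57^(-0.07551) = 288.1·0.72832 = 209.830.
At 8784 K (t = 87.84):
  G = 288.1·(87.84 − 60)^(-0.07551) = 288.1·27.84^(-0.07551) = 288.1·0.77788 = 224.107.
Gain = 224.107 / 209.830 = 1.0680 → 1.068.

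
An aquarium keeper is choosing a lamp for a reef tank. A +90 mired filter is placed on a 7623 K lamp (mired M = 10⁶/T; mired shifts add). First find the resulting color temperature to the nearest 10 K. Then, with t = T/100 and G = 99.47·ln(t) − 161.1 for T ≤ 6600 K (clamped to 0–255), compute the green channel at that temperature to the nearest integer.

218

M_in = 10⁶/7623 = 131.18; M_out = 131.18 + (+90) = 221.18.
T_out = 10⁶/221.18 = 4521.2 K → 4520 K; t = 45.2.
G = 99.47·ln 45.2 − 161.1 = 99.47·3.8111 − 161.1 = 217.990.
Rounded: 218.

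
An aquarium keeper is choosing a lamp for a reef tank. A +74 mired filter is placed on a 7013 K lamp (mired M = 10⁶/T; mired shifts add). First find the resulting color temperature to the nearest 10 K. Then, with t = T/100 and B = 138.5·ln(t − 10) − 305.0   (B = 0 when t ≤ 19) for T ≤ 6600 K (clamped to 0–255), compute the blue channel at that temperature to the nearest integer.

M_in = 10⁶/7013 = 142.59; M_out = 142.59 + (+74) = 216.59.
T_out = 10⁶/216.59 = 4617.0 K → 4620 K; t = 46.2.
B = 138.5·ln(46.2 − 10) − 305.0 = 138.5·ln 36.2 − 305.0 = 138.5·3.5891 − 305.0 = 192.085.
Rounded: 192.

192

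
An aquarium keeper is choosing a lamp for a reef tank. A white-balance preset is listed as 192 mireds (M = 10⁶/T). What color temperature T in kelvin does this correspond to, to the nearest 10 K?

5210 K

T = 10⁶ / 192 = 5208.33 K → 5210 K.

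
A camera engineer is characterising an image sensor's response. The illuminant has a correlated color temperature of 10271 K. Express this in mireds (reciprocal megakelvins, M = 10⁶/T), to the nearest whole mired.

M = 10⁶ / 10271 = 97.362 → 97 mireds.

97 mireds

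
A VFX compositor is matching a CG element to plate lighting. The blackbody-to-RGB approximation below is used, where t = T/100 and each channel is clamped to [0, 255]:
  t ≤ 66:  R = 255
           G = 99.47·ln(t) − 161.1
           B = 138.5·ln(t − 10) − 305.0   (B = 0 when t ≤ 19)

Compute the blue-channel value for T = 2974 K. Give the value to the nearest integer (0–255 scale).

108

t = 2974/100 = 29.74; the t ≤ 66 branch applies.
B = 138.5·ln(29.74 − 10) − 305.0 = 138.5·ln 19.74 − 305.0 = 138.5·2.9826 − 305.0 = 108.097.
Rounded: 108.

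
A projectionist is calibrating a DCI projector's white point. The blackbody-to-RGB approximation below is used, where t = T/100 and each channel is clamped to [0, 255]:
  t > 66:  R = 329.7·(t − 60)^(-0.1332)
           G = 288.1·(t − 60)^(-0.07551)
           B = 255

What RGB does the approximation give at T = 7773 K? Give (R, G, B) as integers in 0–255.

t = 7773/100 = 77.73; the t > 66 branch applies.
R = 329.7·(77.73 − 60)^(-0.1332) = 329.7·17.73^(-0.1332) = 329.7·0.68182 = 224.797.
G = 288.1·(77.73 − 60)^(-0.07551) = 288.1·17.73^(-0.07551) = 288.1·0.80484 = 231.875.
B = 255 by definition for t > 66.
Rounded: (225, 232, 255).

(225, 232, 255)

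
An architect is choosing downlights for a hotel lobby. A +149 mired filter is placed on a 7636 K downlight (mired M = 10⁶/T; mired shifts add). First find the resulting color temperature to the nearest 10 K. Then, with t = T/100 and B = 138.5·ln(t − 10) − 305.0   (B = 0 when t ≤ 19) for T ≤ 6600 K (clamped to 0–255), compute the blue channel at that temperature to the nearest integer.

M_in = 10⁶/7636 = 130.96; M_out = 130.96 + (+149) = 279.96.
T_out = 10⁶/279.96 = 3572.0 K → 3570 K; t = 35.7.
B = 138.5·ln(35.7 − 10) − 305.0 = 138.5·ln 25.7 − 305.0 = 138.5·3.2465 − 305.0 = 144.639.
Rounded: 145.

145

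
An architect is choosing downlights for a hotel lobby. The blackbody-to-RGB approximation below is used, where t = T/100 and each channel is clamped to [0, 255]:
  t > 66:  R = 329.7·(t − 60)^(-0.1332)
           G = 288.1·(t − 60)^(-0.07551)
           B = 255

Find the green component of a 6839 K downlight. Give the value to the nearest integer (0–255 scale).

t = 6839/100 = 68.39; the t > 66 branch applies.
G = 288.1·(68.39 − 60)^(-0.07551) = 288.1·8.39^(-0.07551) = 288.1·0.85162 = 245.352.
Rounded: 245.

245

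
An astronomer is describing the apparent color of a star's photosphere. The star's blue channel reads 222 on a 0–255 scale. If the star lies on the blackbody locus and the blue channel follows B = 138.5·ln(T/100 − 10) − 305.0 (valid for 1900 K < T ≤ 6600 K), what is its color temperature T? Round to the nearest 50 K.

5500 K

ln(t − 10) = (222 + 305.0) / 138.5 = 3.8051.
t − 10 = e^3.8051 = 44.928, so t = 54.928.
T = 100·t = 5493 K → 5500 K to the nearest 50 K.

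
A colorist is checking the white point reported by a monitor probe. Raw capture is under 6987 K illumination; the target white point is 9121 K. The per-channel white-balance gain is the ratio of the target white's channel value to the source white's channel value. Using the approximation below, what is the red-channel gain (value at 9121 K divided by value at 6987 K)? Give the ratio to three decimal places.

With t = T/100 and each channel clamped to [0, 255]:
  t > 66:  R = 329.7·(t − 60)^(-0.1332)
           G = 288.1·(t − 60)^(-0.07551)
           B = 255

At 6987 K (t = 69.87):
  R = 329.7·(69.87 − 60)^(-0.1332) = 329.7·9.87^(-0.1332) = 329.7·0.73715 = 243.039.
At 9121 K (t = 91.21):
  R = 329.7·(91.21 − 60)^(-0.1332) = 329.7·31.21^(-0.1332) = 329.7·0.63235 = 208.487.
Gain = 208.487 / 243.039 = 0.8578 → 0.858.

0.858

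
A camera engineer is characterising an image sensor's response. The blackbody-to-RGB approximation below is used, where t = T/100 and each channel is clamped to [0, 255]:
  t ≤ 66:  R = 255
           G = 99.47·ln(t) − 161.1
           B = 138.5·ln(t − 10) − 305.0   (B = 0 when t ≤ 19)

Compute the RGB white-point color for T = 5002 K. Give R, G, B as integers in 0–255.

t = 5002/100 = 50.02; the t ≤ 66 branch applies.
R = 255 by definition for t ≤ 66.
G = 99.47·ln 50.02 − 161.1 = 99.47·3.9124 − 161.1 = 228.069.
B = 138.5·ln(50.02 − 10) − 305.0 = 138.5·ln 40.02 − 305.0 = 138.5·3.6894 − 305.0 = 205.979.
Rounded: (255, 228, 206).

R=255, G=228, B=206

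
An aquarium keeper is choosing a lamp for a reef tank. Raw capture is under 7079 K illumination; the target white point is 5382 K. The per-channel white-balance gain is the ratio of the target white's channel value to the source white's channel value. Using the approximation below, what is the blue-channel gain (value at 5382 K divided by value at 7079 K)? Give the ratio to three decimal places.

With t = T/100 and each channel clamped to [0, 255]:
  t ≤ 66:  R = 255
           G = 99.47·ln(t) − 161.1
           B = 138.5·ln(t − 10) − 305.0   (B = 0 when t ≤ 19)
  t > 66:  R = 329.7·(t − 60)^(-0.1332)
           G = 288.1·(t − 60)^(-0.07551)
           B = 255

At 7079 K (t = 70.79):
  B = 255 by definition for t > 66.
At 5382 K (t = 53.82):
  B = 138.5·ln(53.82 − 10) − 305.0 = 138.5·ln 43.82 − 305.0 = 138.5·3.7801 − 305.0 = 218.543.
Gain = 218.543 / 255.000 = 0.8570 → 0.857.

0.857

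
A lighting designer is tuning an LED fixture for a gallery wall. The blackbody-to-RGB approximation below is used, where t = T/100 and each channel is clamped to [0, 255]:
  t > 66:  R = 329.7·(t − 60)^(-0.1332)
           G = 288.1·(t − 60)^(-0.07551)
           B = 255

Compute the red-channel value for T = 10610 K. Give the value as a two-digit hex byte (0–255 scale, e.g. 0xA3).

0xC6

t = 10610/100 = 106.1; the t > 66 branch applies.
R = 329.7·(106.1 − 60)^(-0.1332) = 329.7·46.1^(-0.1332) = 329.7·0.60034 = 197.931.
Rounded: 198; in hex, 0xC6.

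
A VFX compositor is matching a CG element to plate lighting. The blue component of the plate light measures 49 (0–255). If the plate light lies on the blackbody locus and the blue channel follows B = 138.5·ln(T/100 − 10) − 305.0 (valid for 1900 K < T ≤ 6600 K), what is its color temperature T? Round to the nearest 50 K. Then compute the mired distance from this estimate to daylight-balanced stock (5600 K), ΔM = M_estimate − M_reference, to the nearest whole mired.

+256 mireds

ln(t − 10) = (49 + 305.0) / 138.5 = 2.5560.
t − 10 = e^2.5560 = 12.884, so t = 22.884.
T = 100·t = 2288 K → 2300 K to the nearest 50 K.
M_estimate = 10⁶/2300 = 434.78; M_reference = 10⁶/5600 = 178.57.
ΔM = 434.78 − 178.57 = 256.21 → +256 mireds.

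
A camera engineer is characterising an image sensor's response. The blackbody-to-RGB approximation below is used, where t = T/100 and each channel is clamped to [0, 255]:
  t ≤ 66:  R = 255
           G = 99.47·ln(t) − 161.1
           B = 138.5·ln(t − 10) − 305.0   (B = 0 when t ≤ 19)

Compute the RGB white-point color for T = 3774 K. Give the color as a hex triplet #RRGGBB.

#FFC89B

t = 3774/100 = 37.74; the t ≤ 66 branch applies.
R = 255 by definition for t ≤ 66.
G = 99.47·ln 37.74 − 161.1 = 99.47·3.6307 − 161.1 = 200.048.
B = 138.5·ln(37.74 − 10) − 305.0 = 138.5·ln 27.74 − 305.0 = 138.5·3.3229 − 305.0 = 155.218.
Rounded: (255, 200, 155).
In hex: #FFC89B.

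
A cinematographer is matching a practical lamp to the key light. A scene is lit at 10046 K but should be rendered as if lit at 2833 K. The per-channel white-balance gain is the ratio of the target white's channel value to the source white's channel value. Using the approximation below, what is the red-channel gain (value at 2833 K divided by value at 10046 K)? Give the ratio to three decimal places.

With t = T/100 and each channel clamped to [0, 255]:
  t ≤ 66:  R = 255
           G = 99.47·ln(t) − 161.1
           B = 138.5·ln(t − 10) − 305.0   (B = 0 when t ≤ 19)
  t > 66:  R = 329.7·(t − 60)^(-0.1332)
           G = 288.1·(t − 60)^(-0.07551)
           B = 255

1.266

At 10046 K (t = 100.46):
  R = 329.7·(100.46 − 60)^(-0.1332) = 329.7·40.46^(-0.1332) = 329.7·0.61086 = 201.402.
At 2833 K (t = 28.33):
  R = 255 by definition for t ≤ 66.
Gain = 255.000 / 201.402 = 1.2661 → 1.266.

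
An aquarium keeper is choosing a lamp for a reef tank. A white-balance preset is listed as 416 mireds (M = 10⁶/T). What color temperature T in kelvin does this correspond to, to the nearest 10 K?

T = 10⁶ / 416 = 2403.85 K → 2400 K.

2400 K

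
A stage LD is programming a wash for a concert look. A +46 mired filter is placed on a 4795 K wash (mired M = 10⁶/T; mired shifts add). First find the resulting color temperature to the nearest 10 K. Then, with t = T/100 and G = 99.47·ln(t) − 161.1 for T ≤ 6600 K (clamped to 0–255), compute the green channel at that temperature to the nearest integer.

M_in = 10⁶/4795 = 208.55; M_out = 208.55 + (+46) = 254.55.
T_out = 10⁶/254.55 = 3928.5 K → 3930 K; t = 39.3.
G = 99.47·ln 39.3 − 161.1 = 99.47·3.6712 − 161.1 = 204.077.
Rounded: 204.

204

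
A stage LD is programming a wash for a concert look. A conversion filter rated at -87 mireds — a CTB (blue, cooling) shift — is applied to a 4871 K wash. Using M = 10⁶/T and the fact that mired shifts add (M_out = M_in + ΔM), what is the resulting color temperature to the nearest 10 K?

M_in = 10⁶/4871 = 205.30 mireds.
M_out = 205.30 + (-87) = 118.30 mireds.
T_out = 10⁶/118.30 = 8453.3 K → 8450 K.

8450 K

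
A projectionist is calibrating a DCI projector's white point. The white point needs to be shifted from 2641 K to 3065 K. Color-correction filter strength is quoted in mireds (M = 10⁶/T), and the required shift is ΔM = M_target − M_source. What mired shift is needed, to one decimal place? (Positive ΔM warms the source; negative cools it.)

-52.4 mireds

M_source = 10⁶/2641 = 378.644; M_target = 10⁶/3065 = 326.264.
ΔM = 326.264 − 378.644 = -52.380 → -52.4 mireds, a cooling shift.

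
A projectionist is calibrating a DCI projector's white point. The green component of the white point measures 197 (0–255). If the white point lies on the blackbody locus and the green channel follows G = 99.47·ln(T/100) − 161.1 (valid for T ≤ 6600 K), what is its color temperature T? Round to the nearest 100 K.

3700 K

ln t = (197 + 161.1) / 99.47 = 3.6001.
t = e^3.6001 = 36.601.
T = 100·t = 3660 K → 3700 K to the nearest 100 K.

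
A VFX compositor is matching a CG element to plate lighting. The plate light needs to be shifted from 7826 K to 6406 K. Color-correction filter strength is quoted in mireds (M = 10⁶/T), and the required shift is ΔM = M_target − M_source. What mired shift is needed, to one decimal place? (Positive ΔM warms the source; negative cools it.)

M_source = 10⁶/7826 = 127.779; M_target = 10⁶/6406 = 156.104.
ΔM = 156.104 − 127.779 = 28.324 → +28.3 mireds, a warming shift.

+28.3 mireds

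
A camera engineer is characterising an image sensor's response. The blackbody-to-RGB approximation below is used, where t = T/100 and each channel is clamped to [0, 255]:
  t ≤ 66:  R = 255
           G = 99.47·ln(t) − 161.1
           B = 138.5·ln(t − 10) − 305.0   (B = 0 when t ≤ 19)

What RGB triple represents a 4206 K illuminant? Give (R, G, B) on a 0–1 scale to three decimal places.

t = 4206/100 = 42.06; the t ≤ 66 branch applies.
R = 255 by definition for t ≤ 66.
G = 99.47·ln 42.06 − 161.1 = 99.47·3.7391 − 161.1 = 210.828.
B = 138.5·ln(42.06 − 10) − 305.0 = 138.5·ln 32.06 − 305.0 = 138.5·3.4676 − 305.0 = 175.264.
Dividing each by 255: (1.0000, 0.8268, 0.6873) → (1.000, 0.827, 0.687).

(1.000, 0.827, 0.687)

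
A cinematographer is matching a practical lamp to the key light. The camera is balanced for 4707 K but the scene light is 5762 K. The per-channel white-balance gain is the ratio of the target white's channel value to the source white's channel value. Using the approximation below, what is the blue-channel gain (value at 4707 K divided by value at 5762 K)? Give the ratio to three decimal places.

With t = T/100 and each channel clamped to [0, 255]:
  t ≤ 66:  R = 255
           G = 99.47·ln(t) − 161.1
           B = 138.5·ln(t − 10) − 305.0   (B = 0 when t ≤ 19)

0.849

At 5762 K (t = 57.62):
  B = 138.5·ln(57.62 − 10) − 305.0 = 138.5·ln 47.62 − 305.0 = 138.5·3.8633 − 305.0 = 230.061.
At 4707 K (t = 47.07):
  B = 138.5·ln(47.07 − 10) − 305.0 = 138.5·ln 37.07 − 305.0 = 138.5·3.6128 − 305.0 = 195.374.
Gain = 195.374 / 230.061 = 0.8492 → 0.849.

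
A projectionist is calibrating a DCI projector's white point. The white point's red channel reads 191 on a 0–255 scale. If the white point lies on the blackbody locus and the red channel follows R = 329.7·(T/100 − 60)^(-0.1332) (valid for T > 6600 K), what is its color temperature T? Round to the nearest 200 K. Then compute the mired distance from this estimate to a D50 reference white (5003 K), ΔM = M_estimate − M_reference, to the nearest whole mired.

(t − 60)^(-0.1332) = 191/329.7 = 0.57931.
t − 60 = 0.57931^(1/-0.1332) = 0.57931^(-7.508) = 60.245, so t = 120.245.
T = 100·t = 12025 K → 12000 K to the nearest 200 K.
M_estimate = 10⁶/12000 = 83.33; M_reference = 10⁶/5003 = 199.88.
ΔM = 83.33 − 199.88 = -116.55 → -117 mireds.

-117 mireds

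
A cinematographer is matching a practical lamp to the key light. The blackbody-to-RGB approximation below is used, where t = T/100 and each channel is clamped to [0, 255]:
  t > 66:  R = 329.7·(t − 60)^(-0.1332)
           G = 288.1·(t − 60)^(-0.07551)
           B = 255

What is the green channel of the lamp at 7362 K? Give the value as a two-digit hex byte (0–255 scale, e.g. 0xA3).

t = 7362/100 = 73.62; the t > 66 branch applies.
G = 288.1·(73.62 − 60)^(-0.07551) = 288.1·13.62^(-0.07551) = 288.1·0.82103 = 236.538.
Rounded: 237; in hex, 0xED.

0xED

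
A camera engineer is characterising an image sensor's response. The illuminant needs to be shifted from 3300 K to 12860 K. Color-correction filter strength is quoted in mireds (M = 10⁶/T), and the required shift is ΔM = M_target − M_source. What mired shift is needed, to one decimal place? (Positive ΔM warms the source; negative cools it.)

M_source = 10⁶/3300 = 303.030; M_target = 10⁶/12860 = 77.760.
ΔM = 77.760 − 303.030 = -225.270 → -225.3 mireds, a cooling shift.

-225.3 mireds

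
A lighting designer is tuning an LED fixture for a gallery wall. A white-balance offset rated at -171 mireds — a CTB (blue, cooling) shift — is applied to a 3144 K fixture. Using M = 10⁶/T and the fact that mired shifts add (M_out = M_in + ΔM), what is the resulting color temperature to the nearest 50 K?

6800 K

M_in = 10⁶/3144 = 318.07 mireds.
M_out = 318.07 + (-171) = 147.07 mireds.
T_out = 10⁶/147.07 = 6799.7 K → 6800 K.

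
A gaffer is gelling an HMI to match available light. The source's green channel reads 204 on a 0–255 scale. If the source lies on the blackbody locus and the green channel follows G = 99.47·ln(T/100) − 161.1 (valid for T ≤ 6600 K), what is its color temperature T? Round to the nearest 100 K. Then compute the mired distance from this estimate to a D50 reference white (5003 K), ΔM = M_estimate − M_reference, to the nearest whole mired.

+57 mireds

ln t = (204 + 161.1) / 99.47 = 3.6705.
t = e^3.6705 = 39.270.
T = 100·t = 3927 K → 3900 K to the nearest 100 K.
M_estimate = 10⁶/3900 = 256.41; M_reference = 10⁶/5003 = 199.88.
ΔM = 256.41 − 199.88 = 56.53 → +57 mireds.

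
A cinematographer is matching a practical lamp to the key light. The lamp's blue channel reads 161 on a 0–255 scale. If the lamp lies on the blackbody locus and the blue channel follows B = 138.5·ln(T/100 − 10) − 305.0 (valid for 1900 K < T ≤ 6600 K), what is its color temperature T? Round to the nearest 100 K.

3900 K

ln(t − 10) = (161 + 305.0) / 138.5 = 3.3646.
t − 10 = e^3.3646 = 28.923, so t = 38.923.
T = 100·t = 3892 K → 3900 K to the nearest 100 K.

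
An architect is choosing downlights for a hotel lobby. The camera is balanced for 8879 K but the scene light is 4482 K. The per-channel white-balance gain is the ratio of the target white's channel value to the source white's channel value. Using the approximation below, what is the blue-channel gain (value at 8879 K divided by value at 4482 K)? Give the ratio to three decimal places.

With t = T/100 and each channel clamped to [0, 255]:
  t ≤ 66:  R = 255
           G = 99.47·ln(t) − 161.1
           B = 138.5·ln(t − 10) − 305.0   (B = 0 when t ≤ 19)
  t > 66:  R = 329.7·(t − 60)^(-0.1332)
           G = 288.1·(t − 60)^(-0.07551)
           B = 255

1.366

At 4482 K (t = 44.82):
  B = 138.5·ln(44.82 − 10) − 305.0 = 138.5·ln 34.82 − 305.0 = 138.5·3.5502 − 305.0 = 186.702.
At 8879 K (t = 88.79):
  B = 255 by definition for t > 66.
Gain = 255.000 / 186.702 = 1.3658 → 1.366.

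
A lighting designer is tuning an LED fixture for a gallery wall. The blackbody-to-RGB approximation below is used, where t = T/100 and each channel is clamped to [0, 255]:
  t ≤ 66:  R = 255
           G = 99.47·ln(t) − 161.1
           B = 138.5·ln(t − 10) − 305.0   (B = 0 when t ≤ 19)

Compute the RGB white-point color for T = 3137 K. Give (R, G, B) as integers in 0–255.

(255, 182, 119)

t = 3137/100 = 31.37; the t ≤ 66 branch applies.
R = 255 by definition for t ≤ 66.
G = 99.47·ln 31.37 − 161.1 = 99.47·3.4459 − 161.1 = 181.659.
B = 138.5·ln(31.37 − 10) − 305.0 = 138.5·ln 21.37 − 305.0 = 138.5·3.0620 − 305.0 = 119.085.
Rounded: (255, 182, 119).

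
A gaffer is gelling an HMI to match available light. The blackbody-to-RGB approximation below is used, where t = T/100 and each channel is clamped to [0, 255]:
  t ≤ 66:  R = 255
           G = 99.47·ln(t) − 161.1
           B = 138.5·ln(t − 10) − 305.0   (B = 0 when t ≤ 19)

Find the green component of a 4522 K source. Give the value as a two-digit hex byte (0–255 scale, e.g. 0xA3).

0xDA

t = 4522/100 = 45.22; the t ≤ 66 branch applies.
G = 99.47·ln 45.22 − 161.1 = 99.47·3.8115 − 161.1 = 218.034.
Rounded: 218; in hex, 0xDA.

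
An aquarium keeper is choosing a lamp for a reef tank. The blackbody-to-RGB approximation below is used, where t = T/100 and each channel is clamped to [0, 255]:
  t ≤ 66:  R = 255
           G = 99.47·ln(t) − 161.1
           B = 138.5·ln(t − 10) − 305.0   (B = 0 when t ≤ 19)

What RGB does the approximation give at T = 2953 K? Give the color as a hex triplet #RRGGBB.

t = 2953/100 = 29.53; the t ≤ 66 branch applies.
R = 255 by definition for t ≤ 66.
G = 99.47·ln 29.53 − 161.1 = 99.47·3.3854 − 161.1 = 175.646.
B = 138.5·ln(29.53 − 10) − 305.0 = 138.5·ln 19.53 − 305.0 = 138.5·2.9720 − 305.0 = 106.615.
Rounded: (255, 176, 107).
In hex: #FFB06B.

#FFB06B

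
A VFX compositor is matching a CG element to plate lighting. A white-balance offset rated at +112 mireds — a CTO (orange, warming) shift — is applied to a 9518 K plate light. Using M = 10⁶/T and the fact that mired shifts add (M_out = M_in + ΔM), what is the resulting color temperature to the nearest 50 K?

M_in = 10⁶/9518 = 105.06 mireds.
M_out = 105.06 + (+112) = 217.06 mireds.
T_out = 10⁶/217.06 = 4606.9 K → 4600 K.

4600 K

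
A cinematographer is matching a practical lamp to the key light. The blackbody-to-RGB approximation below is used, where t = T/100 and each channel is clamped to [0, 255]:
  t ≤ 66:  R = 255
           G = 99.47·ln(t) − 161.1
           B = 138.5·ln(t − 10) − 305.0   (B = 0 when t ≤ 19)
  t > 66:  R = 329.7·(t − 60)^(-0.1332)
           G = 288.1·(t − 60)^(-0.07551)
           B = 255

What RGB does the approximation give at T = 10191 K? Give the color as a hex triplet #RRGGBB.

t = 10191/100 = 101.91; the t > 66 branch applies.
R = 329.7·(101.91 − 60)^(-0.1332) = 329.7·41.91^(-0.1332) = 329.7·0.60801 = 200.459.
G = 288.1·(101.91 − 60)^(-0.07551) = 288.1·41.91^(-0.07551) = 288.1·0.75422 = 217.291.
B = 255 by definition for t > 66.
Rounded: (200, 217, 255).
In hex: #C8D9FF.

#C8D9FF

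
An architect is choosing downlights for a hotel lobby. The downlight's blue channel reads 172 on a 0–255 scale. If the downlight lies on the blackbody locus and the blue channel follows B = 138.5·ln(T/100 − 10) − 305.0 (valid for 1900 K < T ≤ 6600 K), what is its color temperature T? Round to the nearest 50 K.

4150 K

ln(t − 10) = (172 + 305.0) / 138.5 = 3.4440.
t − 10 = e^3.4440 = 31.313, so t = 41.313.
T = 100·t = 4131 K → 4150 K to the nearest 50 K.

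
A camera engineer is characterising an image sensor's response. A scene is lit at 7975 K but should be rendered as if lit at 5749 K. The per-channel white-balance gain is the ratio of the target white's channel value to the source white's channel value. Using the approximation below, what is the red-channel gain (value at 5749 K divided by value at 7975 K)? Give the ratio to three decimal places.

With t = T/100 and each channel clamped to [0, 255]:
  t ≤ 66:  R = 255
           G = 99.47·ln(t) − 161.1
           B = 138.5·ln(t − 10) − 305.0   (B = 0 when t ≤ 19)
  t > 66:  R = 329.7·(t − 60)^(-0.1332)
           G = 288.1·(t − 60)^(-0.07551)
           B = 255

At 7975 K (t = 79.75):
  R = 329.7·(79.75 − 60)^(-0.1332) = 329.7·19.75^(-0.1332) = 329.7·0.67209 = 221.590.
At 5749 K (t = 57.49):
  R = 255 by definition for t ≤ 66.
Gain = 255.000 / 221.590 = 1.1508 → 1.151.

1.151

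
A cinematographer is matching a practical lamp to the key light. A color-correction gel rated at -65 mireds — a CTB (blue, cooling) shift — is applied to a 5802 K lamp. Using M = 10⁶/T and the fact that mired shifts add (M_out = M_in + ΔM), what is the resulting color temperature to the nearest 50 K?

9300 K

M_in = 10⁶/5802 = 172.35 mireds.
M_out = 172.35 + (-65) = 107.35 mireds.
T_out = 10⁶/107.35 = 9314.9 K → 9300 K.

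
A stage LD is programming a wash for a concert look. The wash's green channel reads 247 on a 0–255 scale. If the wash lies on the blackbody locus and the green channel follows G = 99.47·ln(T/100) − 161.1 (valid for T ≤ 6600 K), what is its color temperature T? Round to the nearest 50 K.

ln t = (247 + 161.1) / 99.47 = 4.1027.
t = e^4.1027 = 60.506.
T = 100·t = 6051 K → 6050 K to the nearest 50 K.

6050 K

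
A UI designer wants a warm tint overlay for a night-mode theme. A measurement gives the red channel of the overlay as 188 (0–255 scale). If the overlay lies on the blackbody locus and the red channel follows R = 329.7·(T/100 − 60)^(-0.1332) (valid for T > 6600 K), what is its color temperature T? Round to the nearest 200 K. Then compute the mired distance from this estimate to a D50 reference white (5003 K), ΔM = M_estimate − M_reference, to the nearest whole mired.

-122 mireds

(t − 60)^(-0.1332) = 188/329.7 = 0.57022.
t − 60 = 0.57022^(1/-0.1332) = 0.57022^(-7.508) = 67.848, so t = 127.848.
T = 100·t = 12785 K → 12800 K to the nearest 200 K.
M_estimate = 10⁶/12800 = 78.12; M_reference = 10⁶/5003 = 199.88.
ΔM = 78.12 − 199.88 = -121.76 → -122 mireds.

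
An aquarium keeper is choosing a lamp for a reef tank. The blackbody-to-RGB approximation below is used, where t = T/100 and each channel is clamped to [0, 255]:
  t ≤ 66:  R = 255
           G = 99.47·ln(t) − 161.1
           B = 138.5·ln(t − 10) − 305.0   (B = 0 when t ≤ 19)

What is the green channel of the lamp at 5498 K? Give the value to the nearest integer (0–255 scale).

237

t = 5498/100 = 54.98; the t ≤ 66 branch applies.
G = 99.47·ln 54.98 − 161.1 = 99.47·4.0070 − 161.1 = 237.473.
Rounded: 237.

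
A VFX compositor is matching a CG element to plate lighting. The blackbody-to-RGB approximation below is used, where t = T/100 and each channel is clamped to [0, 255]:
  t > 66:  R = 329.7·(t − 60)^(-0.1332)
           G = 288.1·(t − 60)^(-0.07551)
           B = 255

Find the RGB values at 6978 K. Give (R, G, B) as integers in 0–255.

(243, 243, 255)

t = 6978/100 = 69.78; the t > 66 branch applies.
R = 329.7·(69.78 − 60)^(-0.1332) = 329.7·9.78^(-0.1332) = 329.7·0.73805 = 243.336.
G = 288.1·(69.78 − 60)^(-0.07551) = 288.1·9.78^(-0.07551) = 288.1·0.84182 = 242.528.
B = 255 by definition for t > 66.
Rounded: (243, 243, 255).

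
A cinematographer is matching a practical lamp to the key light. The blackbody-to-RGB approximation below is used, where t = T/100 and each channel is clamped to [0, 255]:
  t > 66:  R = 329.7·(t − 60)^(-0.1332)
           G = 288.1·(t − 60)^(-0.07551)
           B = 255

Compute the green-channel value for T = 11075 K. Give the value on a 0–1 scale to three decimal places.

0.840

t = 11075/100 = 110.75; the t > 66 branch applies.
G = 288.1·(110.75 − 60)^(-0.07551) = 288.1·50.75^(-0.07551) = 288.1·0.74340 = 214.174.
On a 0–1 scale: 214.174/255 = 0.8399 → 0.840.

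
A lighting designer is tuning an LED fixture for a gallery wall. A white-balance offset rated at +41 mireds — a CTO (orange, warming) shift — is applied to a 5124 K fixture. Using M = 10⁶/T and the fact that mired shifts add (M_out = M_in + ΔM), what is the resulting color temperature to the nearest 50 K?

M_in = 10⁶/5124 = 195.16 mireds.
M_out = 195.16 + (+41) = 236.16 mireds.
T_out = 10⁶/236.16 = 4234.4 K → 4250 K.

4250 K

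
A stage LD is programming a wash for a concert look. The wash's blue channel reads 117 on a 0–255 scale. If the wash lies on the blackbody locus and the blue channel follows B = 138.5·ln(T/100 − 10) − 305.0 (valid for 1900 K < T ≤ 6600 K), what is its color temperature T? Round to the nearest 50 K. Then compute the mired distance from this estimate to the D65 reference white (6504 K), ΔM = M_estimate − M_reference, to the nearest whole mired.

+169 mireds

ln(t − 10) = (117 + 305.0) / 138.5 = 3.0469.
t − 10 = e^3.0469 = 21.051, so t = 31.051.
T = 100·t = 3105 K → 3100 K to the nearest 50 K.
M_estimate = 10⁶/3100 = 322.58; M_reference = 10⁶/6504 = 153.75.
ΔM = 322.58 − 153.75 = 168.83 → +169 mireds.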